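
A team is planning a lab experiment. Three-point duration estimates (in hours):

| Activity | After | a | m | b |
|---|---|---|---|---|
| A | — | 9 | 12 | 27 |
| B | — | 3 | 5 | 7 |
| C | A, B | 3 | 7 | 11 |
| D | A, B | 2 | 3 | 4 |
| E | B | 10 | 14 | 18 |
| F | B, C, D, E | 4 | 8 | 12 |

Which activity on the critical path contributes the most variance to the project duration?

te_A = (9 + 4·12 + 27)/6 = 84/6 = 14; σ²_A = ((27−9)/6)² = 9.000
te_B = (3 + 4·5 + 7)/6 = 30/6 = 5; σ²_B = ((7−3)/6)² = 0.444
te_C = (3 + 4·7 + 11)/6 = 42/6 = 7; σ²_C = ((11−3)/6)² = 1.778
te_D = (2 + 4·3 + 4)/6 = 18/6 = 3; σ²_D = ((4−2)/6)² = 0.111
te_E = (10 + 4·14 + 18)/6 = 84/6 = 14; σ²_E = ((18−10)/6)² = 1.778
te_F = (4 + 4·8 + 12)/6 = 48/6 = 8; σ²_F = ((12−4)/6)² = 1.778

Forward pass:
ES_A = 0; EF_A = 14
ES_B = 0; EF_B = 5
ES_C = max(EF_A=14, EF_B=5) = 14; EF_C = 14+7 = 21
ES_D = max(EF_A=14, EF_B=5) = 14; EF_D = 14+3 = 17
ES_E = 5; EF_E = 5+14 = 19
ES_F = max(EF_B=5, EF_C=21, EF_D=17, EF_E=19) = 21; EF_F = 21+8 = 29
Expected project duration μ = 29 hours. Critical path: A → C → F.

Variances on critical path: σ²_A=9.000, σ²_C=1.778, σ²_F=1.778.
Largest is σ²_A = 9.000.

A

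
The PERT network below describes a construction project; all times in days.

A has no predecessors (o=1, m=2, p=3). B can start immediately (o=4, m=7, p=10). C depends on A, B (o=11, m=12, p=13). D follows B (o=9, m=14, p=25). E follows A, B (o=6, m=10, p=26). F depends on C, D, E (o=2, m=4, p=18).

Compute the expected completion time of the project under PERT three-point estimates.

te_A = (1 + 4·2 + 3)/6 = 12/6 = 2
te_B = (4 + 4·7 + 10)/6 = 42/6 = 7
te_C = (11 + 4·12 + 13)/6 = 72/6 = 12
te_D = (9 + 4·14 + 25)/6 = 90/6 = 15
te_E = (6 + 4·10 + 26)/6 = 72/6 = 12
te_F = (2 + 4·4 + 18)/6 = 36/6 = 6

Forward pass:
ES_A = 0; EF_A = 2
ES_B = 0; EF_B = 7
ES_C = max(EF_A=2, EF_B=7) = 7; EF_C = 7+12 = 19
ES_D = 7; EF_D = 7+15 = 22
ES_E = max(EF_A=2, EF_B=7) = 7; EF_E = 7+12 = 19
ES_F = max(EF_C=19, EF_D=22, EF_E=19) = 22; EF_F = 22+6 = 28
Expected project duration μ = 28 days. Critical path: B → D → F.

28 days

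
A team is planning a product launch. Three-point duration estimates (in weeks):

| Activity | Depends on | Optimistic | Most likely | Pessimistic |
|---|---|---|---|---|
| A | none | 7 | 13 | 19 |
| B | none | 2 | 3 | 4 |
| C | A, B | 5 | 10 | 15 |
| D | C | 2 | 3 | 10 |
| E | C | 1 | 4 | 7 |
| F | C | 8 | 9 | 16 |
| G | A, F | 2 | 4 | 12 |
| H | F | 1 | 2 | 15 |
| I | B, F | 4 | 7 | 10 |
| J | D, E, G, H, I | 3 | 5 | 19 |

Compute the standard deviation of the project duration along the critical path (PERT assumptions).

te_A = (7 + 4·13 + 19)/6 = 78/6 = 13; σ²_A = ((19−7)/6)² = 4.000
te_B = (2 + 4·3 + 4)/6 = 18/6 = 3; σ²_B = ((4−2)/6)² = 0.111
te_C = (5 + 4·10 + 15)/6 = 60/6 = 10; σ²_C = ((15−5)/6)² = 2.778
te_D = (2 + 4·3 + 10)/6 = 24/6 = 4; σ²_D = ((10−2)/6)² = 1.778
te_E = (1 + 4·4 + 7)/6 = 24/6 = 4; σ²_E = ((7−1)/6)² = 1.000
te_F = (8 + 4·9 + 16)/6 = 60/6 = 10; σ²_F = ((16−8)/6)² = 1.778
te_G = (2 + 4·4 + 12)/6 = 30/6 = 5; σ²_G = ((12−2)/6)² = 2.778
te_H = (1 + 4·2 + 15)/6 = 24/6 = 4; σ²_H = ((15−1)/6)² = 5.444
te_I = (4 + 4·7 + 10)/6 = 42/6 = 7; σ²_I = ((10−4)/6)² = 1.000
te_J = (3 + 4·5 + 19)/6 = 42/6 = 7; σ²_J = ((19−3)/6)² = 7.111

Forward pass:
ES_A = 0; EF_A = 13
ES_B = 0; EF_B = 3
ES_C = max(EF_A=13, EF_B=3) = 13; EF_C = 13+10 = 23
ES_D = 23; EF_D = 23+4 = 27
ES_E = 23; EF_E = 23+4 = 27
ES_F = 23; EF_F = 23+10 = 33
ES_G = max(EF_A=13, EF_F=33) = 33; EF_G = 33+5 = 38
ES_H = 33; EF_H = 33+4 = 37
ES_I = max(EF_B=3, EF_F=33) = 33; EF_I = 33+7 = 40
ES_J = max(EF_D=27, EF_E=27, EF_G=38, EF_H=37, EF_I=40) = 40; EF_J = 40+7 = 47
Expected project duration μ = 47 weeks. Critical path: A → C → F → I → J.

Variance along critical path = 4.000 + 2.778 + 1.778 + 1.000 + 7.111 = 16.667
σ = √16.667 = 4.082 weeks

4.08 weeks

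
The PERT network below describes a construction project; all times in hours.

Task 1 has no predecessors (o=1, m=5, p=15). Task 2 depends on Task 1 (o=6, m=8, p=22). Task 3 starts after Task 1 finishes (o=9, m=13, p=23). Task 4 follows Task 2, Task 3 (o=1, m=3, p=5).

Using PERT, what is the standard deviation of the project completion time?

te_Task 1 = (1 + 4·5 + 15)/6 = 36/6 = 6; σ²_Task 1 = ((15−1)/6)² = 5.444
te_Task 2 = (6 + 4·8 + 22)/6 = 60/6 = 10; σ²_Task 2 = ((22−6)/6)² = 7.111
te_Task 3 = (9 + 4·13 + 23)/6 = 84/6 = 14; σ²_Task 3 = ((23−9)/6)² = 5.444
te_Task 4 = (1 + 4·3 + 5)/6 = 18/6 = 3; σ²_Task 4 = ((5−1)/6)² = 0.444

Forward pass:
ES_Task 1 = 0; EF_Task 1 = 6
ES_Task 2 = 6; EF_Task 2 = 6+10 = 16
ES_Task 3 = 6; EF_Task 3 = 6+14 = 20
ES_Task 4 = max(EF_Task 2=16, EF_Task 3=20) = 20; EF_Task 4 = 20+3 = 23
Expected project duration μ = 23 hours. Critical path: Task 1 → Task 3 → Task 4.

Variance along critical path = 5.444 + 5.444 + 0.444 = 11.333
σ = √11.333 = 3.367 hours

3.37 hours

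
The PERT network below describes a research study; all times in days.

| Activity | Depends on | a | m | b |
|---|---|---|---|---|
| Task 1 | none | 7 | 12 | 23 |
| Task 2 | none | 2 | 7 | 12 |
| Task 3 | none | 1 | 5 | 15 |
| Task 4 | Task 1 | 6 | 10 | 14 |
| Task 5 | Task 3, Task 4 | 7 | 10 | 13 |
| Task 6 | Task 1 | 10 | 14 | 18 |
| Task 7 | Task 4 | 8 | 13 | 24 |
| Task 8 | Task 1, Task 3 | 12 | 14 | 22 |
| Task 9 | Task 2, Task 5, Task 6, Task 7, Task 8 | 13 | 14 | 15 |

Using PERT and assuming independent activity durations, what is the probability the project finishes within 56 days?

te_Task 1 = (7 + 4·12 + 23)/6 = 78/6 = 13; σ²_Task 1 = ((23−7)/6)² = 7.111
te_Task 2 = (2 + 4·7 + 12)/6 = 42/6 = 7; σ²_Task 2 = ((12−2)/6)² = 2.778
te_Task 3 = (1 + 4·5 + 15)/6 = 36/6 = 6; σ²_Task 3 = ((15−1)/6)² = 5.444
te_Task 4 = (6 + 4·10 + 14)/6 = 60/6 = 10; σ²_Task 4 = ((14−6)/6)² = 1.778
te_Task 5 = (7 + 4·10 + 13)/6 = 60/6 = 10; σ²_Task 5 = ((13−7)/6)² = 1.000
te_Task 6 = (10 + 4·14 + 18)/6 = 84/6 = 14; σ²_Task 6 = ((18−10)/6)² = 1.778
te_Task 7 = (8 + 4·13 + 24)/6 = 84/6 = 14; σ²_Task 7 = ((24−8)/6)² = 7.111
te_Task 8 = (12 + 4·14 + 22)/6 = 90/6 = 15; σ²_Task 8 = ((22−12)/6)² = 2.778
te_Task 9 = (13 + 4·14 + 15)/6 = 84/6 = 14; σ²_Task 9 = ((15−13)/6)² = 0.111

Forward pass:
ES_Task 1 = 0; EF_Task 1 = 13
ES_Task 2 = 0; EF_Task 2 = 7
ES_Task 3 = 0; EF_Task 3 = 6
ES_Task 4 = 13; EF_Task 4 = 13+10 = 23
ES_Task 5 = max(EF_Task 3=6, EF_Task 4=23) = 23; EF_Task 5 = 23+10 = 33
ES_Task 6 = 13; EF_Task 6 = 13+14 = 27
ES_Task 7 = 23; EF_Task 7 = 23+14 = 37
ES_Task 8 = max(EF_Task 1=13, EF_Task 3=6) = 13; EF_Task 8 = 13+15 = 28
ES_Task 9 = max(EF_Task 2=7, EF_Task 5=33, EF_Task 6=27, EF_Task 7=37, EF_Task 8=28) = 37; EF_Task 9 = 37+14 = 51
Expected project duration μ = 51 days. Critical path: Task 1 → Task 4 → Task 7 → Task 9.

Variance along critical path = 7.111 + 1.778 + 7.111 + 0.111 = 16.111; σ = √16.111 = 4.014 days.
Z = (56 − 51) / 4.014 = 1.246
P(T ≤ 56) = Φ(1.246) ≈ 0.894

0.894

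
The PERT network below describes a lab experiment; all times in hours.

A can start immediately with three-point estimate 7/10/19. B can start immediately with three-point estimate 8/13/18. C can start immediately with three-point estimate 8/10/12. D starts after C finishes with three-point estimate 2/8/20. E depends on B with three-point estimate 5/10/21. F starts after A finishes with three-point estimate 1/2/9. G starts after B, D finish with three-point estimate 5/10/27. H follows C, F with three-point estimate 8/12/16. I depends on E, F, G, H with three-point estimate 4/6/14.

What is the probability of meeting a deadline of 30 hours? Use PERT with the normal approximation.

0.057

te_A = (7 + 4·10 + 19)/6 = 66/6 = 11; σ²_A = ((19−7)/6)² = 4.000
te_B = (8 + 4·13 + 18)/6 = 78/6 = 13; σ²_B = ((18−8)/6)² = 2.778
te_C = (8 + 4·10 + 12)/6 = 60/6 = 10; σ²_C = ((12−8)/6)² = 0.444
te_D = (2 + 4·8 + 20)/6 = 54/6 = 9; σ²_D = ((20−2)/6)² = 9.000
te_E = (5 + 4·10 + 21)/6 = 66/6 = 11; σ²_E = ((21−5)/6)² = 7.111
te_F = (1 + 4·2 + 9)/6 = 18/6 = 3; σ²_F = ((9−1)/6)² = 1.778
te_G = (5 + 4·10 + 27)/6 = 72/6 = 12; σ²_G = ((27−5)/6)² = 13.444
te_H = (8 + 4·12 + 16)/6 = 72/6 = 12; σ²_H = ((16−8)/6)² = 1.778
te_I = (4 + 4·6 + 14)/6 = 42/6 = 7; σ²_I = ((14−4)/6)² = 2.778

Forward pass:
ES_A = 0; EF_A = 11
ES_B = 0; EF_B = 13
ES_C = 0; EF_C = 10
ES_D = 10; EF_D = 10+9 = 19
ES_E = 13; EF_E = 13+11 = 24
ES_F = 11; EF_F = 11+3 = 14
ES_G = max(EF_B=13, EF_D=19) = 19; EF_G = 19+12 = 31
ES_H = max(EF_C=10, EF_F=14) = 14; EF_H = 14+12 = 26
ES_I = max(EF_E=24, EF_F=14, EF_G=31, EF_H=26) = 31; EF_I = 31+7 = 38
Expected project duration μ = 38 hours. Critical path: C → D → G → I.

Variance along critical path = 0.444 + 9.000 + 13.444 + 2.778 = 25.667; σ = √25.667 = 5.066 hours.
Z = (30 − 38) / 5.066 = -1.579
P(T ≤ 30) = Φ(-1.579) ≈ 0.057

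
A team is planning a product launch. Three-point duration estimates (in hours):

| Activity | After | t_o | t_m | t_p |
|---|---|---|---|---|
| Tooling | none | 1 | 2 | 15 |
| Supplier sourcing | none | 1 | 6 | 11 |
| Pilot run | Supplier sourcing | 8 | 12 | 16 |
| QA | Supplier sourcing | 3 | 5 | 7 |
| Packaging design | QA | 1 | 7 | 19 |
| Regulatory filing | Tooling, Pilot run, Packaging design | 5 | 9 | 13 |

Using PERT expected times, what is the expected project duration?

28 hours

te_Tooling = (1 + 4·2 + 15)/6 = 24/6 = 4
te_Supplier sourcing = (1 + 4·6 + 11)/6 = 36/6 = 6
te_Pilot run = (8 + 4·12 + 16)/6 = 72/6 = 12
te_QA = (3 + 4·5 + 7)/6 = 30/6 = 5
te_Packaging design = (1 + 4·7 + 19)/6 = 48/6 = 8
te_Regulatory filing = (5 + 4·9 + 13)/6 = 54/6 = 9

Forward pass:
ES_Tooling = 0; EF_Tooling = 4
ES_Supplier sourcing = 0; EF_Supplier sourcing = 6
ES_Pilot run = 6; EF_Pilot run = 6+12 = 18
ES_QA = 6; EF_QA = 6+5 = 11
ES_Packaging design = 11; EF_Packaging design = 11+8 = 19
ES_Regulatory filing = max(EF_Tooling=4, EF_Pilot run=18, EF_Packaging design=19) = 19; EF_Regulatory filing = 19+9 = 28
Expected project duration μ = 28 hours. Critical path: Supplier sourcing → QA → Packaging design → Regulatory filing.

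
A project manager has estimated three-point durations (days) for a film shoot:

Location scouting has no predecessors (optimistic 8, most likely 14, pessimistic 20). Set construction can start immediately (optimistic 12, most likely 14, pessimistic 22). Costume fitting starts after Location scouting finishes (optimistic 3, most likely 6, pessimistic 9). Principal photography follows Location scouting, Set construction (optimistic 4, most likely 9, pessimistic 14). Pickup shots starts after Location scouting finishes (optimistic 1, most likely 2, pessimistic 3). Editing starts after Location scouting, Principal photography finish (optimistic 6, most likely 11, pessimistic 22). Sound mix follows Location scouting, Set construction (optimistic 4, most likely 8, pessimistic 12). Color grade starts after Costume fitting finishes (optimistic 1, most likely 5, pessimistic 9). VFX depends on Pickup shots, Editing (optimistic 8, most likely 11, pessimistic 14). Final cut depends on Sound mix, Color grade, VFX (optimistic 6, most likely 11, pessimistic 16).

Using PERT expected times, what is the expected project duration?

58 days

te_Location scouting = (8 + 4·14 + 20)/6 = 84/6 = 14
te_Set construction = (12 + 4·14 + 22)/6 = 90/6 = 15
te_Costume fitting = (3 + 4·6 + 9)/6 = 36/6 = 6
te_Principal photography = (4 + 4·9 + 14)/6 = 54/6 = 9
te_Pickup shots = (1 + 4·2 + 3)/6 = 12/6 = 2
te_Editing = (6 + 4·11 + 22)/6 = 72/6 = 12
te_Sound mix = (4 + 4·8 + 12)/6 = 48/6 = 8
te_Color grade = (1 + 4·5 + 9)/6 = 30/6 = 5
te_VFX = (8 + 4·11 + 14)/6 = 66/6 = 11
te_Final cut = (6 + 4·11 + 16)/6 = 66/6 = 11

Forward pass:
ES_Location scouting = 0; EF_Location scouting = 14
ES_Set construction = 0; EF_Set construction = 15
ES_Costume fitting = 14; EF_Costume fitting = 14+6 = 20
ES_Principal photography = max(EF_Location scouting=14, EF_Set construction=15) = 15; EF_Principal photography = 15+9 = 24
ES_Pickup shots = 14; EF_Pickup shots = 14+2 = 16
ES_Editing = max(EF_Location scouting=14, EF_Principal photography=24) = 24; EF_Editing = 24+12 = 36
ES_Sound mix = max(EF_Location scouting=14, EF_Set construction=15) = 15; EF_Sound mix = 15+8 = 23
ES_Color grade = 20; EF_Color grade = 20+5 = 25
ES_VFX = max(EF_Pickup shots=16, EF_Editing=36) = 36; EF_VFX = 36+11 = 47
ES_Final cut = max(EF_Sound mix=23, EF_Color grade=25, EF_VFX=47) = 47; EF_Final cut = 47+11 = 58
Expected project duration μ = 58 days. Critical path: Set construction → Principal photography → Editing → VFX → Final cut.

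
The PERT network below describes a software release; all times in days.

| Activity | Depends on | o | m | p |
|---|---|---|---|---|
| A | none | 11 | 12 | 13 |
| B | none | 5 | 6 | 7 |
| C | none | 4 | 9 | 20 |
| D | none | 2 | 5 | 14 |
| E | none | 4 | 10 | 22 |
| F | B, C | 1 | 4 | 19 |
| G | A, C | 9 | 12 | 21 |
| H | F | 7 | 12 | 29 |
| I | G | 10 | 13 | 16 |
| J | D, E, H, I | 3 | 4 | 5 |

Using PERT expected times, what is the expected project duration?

42 days

te_A = (11 + 4·12 + 13)/6 = 72/6 = 12
te_B = (5 + 4·6 + 7)/6 = 36/6 = 6
te_C = (4 + 4·9 + 20)/6 = 60/6 = 10
te_D = (2 + 4·5 + 14)/6 = 36/6 = 6
te_E = (4 + 4·10 + 22)/6 = 66/6 = 11
te_F = (1 + 4·4 + 19)/6 = 36/6 = 6
te_G = (9 + 4·12 + 21)/6 = 78/6 = 13
te_H = (7 + 4·12 + 29)/6 = 84/6 = 14
te_I = (10 + 4·13 + 16)/6 = 78/6 = 13
te_J = (3 + 4·4 + 5)/6 = 24/6 = 4

Forward pass:
ES_A = 0; EF_A = 12
ES_B = 0; EF_B = 6
ES_C = 0; EF_C = 10
ES_D = 0; EF_D = 6
ES_E = 0; EF_E = 11
ES_F = max(EF_B=6, EF_C=10) = 10; EF_F = 10+6 = 16
ES_G = max(EF_A=12, EF_C=10) = 12; EF_G = 12+13 = 25
ES_H = 16; EF_H = 16+14 = 30
ES_I = 25; EF_I = 25+13 = 38
ES_J = max(EF_D=6, EF_E=11, EF_H=30, EF_I=38) = 38; EF_J = 38+4 = 42
Expected project duration μ = 42 days. Critical path: A → G → I → J.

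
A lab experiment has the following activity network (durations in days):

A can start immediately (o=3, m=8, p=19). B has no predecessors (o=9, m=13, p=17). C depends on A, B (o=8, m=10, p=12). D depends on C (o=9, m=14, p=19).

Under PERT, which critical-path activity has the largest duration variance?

D

te_A = (3 + 4·8 + 19)/6 = 54/6 = 9; σ²_A = ((19−3)/6)² = 7.111
te_B = (9 + 4·13 + 17)/6 = 78/6 = 13; σ²_B = ((17−9)/6)² = 1.778
te_C = (8 + 4·10 + 12)/6 = 60/6 = 10; σ²_C = ((12−8)/6)² = 0.444
te_D = (9 + 4·14 + 19)/6 = 84/6 = 14; σ²_D = ((19−9)/6)² = 2.778

Forward pass:
ES_A = 0; EF_A = 9
ES_B = 0; EF_B = 13
ES_C = max(EF_A=9, EF_B=13) = 13; EF_C = 13+10 = 23
ES_D = 23; EF_D = 23+14 = 37
Expected project duration μ = 37 days. Critical path: B → C → D.

Variances on critical path: σ²_B=1.778, σ²_C=0.444, σ²_D=2.778.
Largest is σ²_D = 2.778.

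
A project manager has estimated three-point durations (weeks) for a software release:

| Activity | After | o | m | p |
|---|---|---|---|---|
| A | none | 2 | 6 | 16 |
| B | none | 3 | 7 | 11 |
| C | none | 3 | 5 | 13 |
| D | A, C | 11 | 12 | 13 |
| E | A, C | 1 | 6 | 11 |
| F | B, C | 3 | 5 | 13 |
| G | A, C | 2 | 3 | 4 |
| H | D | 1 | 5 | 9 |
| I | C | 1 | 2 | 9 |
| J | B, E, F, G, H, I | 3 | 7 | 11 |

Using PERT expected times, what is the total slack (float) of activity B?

te_A = (2 + 4·6 + 16)/6 = 42/6 = 7
te_B = (3 + 4·7 + 11)/6 = 42/6 = 7
te_C = (3 + 4·5 + 13)/6 = 36/6 = 6
te_D = (11 + 4·12 + 13)/6 = 72/6 = 12
te_E = (1 + 4·6 + 11)/6 = 36/6 = 6
te_F = (3 + 4·5 + 13)/6 = 36/6 = 6
te_G = (2 + 4·3 + 4)/6 = 18/6 = 3
te_H = (1 + 4·5 + 9)/6 = 30/6 = 5
te_I = (1 + 4·2 + 9)/6 = 18/6 = 3
te_J = (3 + 4·7 + 11)/6 = 42/6 = 7

Forward pass:
ES_A = 0; EF_A = 7
ES_B = 0; EF_B = 7
ES_C = 0; EF_C = 6
ES_D = max(EF_A=7, EF_C=6) = 7; EF_D = 7+12 = 19
ES_E = max(EF_A=7, EF_C=6) = 7; EF_E = 7+6 = 13
ES_F = max(EF_B=7, EF_C=6) = 7; EF_F = 7+6 = 13
ES_G = max(EF_A=7, EF_C=6) = 7; EF_G = 7+3 = 10
ES_H = 19; EF_H = 19+5 = 24
ES_I = 6; EF_I = 6+3 = 9
ES_J = max(EF_B=7, EF_E=13, EF_F=13, EF_G=10, EF_H=24, EF_I=9) = 24; EF_J = 24+7 = 31
Expected project duration μ = 31 weeks. Critical path: A → D → H → J.

Backward pass:
LF_J = 31; LS_J = 31−7 = 24
LF_I = LS_J = 24; LS_I = 24−3 = 21
LF_H = LS_J = 24; LS_H = 24−5 = 19
LF_G = LS_J = 24; LS_G = 24−3 = 21
LF_F = LS_J = 24; LS_F = 24−6 = 18
LF_E = LS_J = 24; LS_E = 24−6 = 18
LF_D = LS_H = 19; LS_D = 19−12 = 7
LF_C = min(LS_D=7, LS_E=18, LS_F=18, LS_G=21, LS_I=21) = 7; LS_C = 7−6 = 1
LF_B = min(LS_F=18, LS_J=24) = 18; LS_B = 18−7 = 11
LF_A = min(LS_D=7, LS_E=18, LS_G=21) = 7; LS_A = 7−7 = 0
Slack_B = LS_B − ES_B = 11 − 0 = 11

11 weeks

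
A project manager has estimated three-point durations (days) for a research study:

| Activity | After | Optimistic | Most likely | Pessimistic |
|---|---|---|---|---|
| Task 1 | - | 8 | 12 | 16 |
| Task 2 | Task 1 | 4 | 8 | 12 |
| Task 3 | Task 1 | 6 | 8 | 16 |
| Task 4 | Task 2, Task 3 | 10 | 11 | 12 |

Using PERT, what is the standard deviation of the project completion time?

te_Task 1 = (8 + 4·12 + 16)/6 = 72/6 = 12; σ²_Task 1 = ((16−8)/6)² = 1.778
te_Task 2 = (4 + 4·8 + 12)/6 = 48/6 = 8; σ²_Task 2 = ((12−4)/6)² = 1.778
te_Task 3 = (6 + 4·8 + 16)/6 = 54/6 = 9; σ²_Task 3 = ((16−6)/6)² = 2.778
te_Task 4 = (10 + 4·11 + 12)/6 = 66/6 = 11; σ²_Task 4 = ((12−10)/6)² = 0.111

Forward pass:
ES_Task 1 = 0; EF_Task 1 = 12
ES_Task 2 = 12; EF_Task 2 = 12+8 = 20
ES_Task 3 = 12; EF_Task 3 = 12+9 = 21
ES_Task 4 = max(EF_Task 2=20, EF_Task 3=21) = 21; EF_Task 4 = 21+11 = 32
Expected project duration μ = 32 days. Critical path: Task 1 → Task 3 → Task 4.

Variance along critical path = 1.778 + 2.778 + 0.111 = 4.667
σ = √4.667 = 2.160 days

2.16 days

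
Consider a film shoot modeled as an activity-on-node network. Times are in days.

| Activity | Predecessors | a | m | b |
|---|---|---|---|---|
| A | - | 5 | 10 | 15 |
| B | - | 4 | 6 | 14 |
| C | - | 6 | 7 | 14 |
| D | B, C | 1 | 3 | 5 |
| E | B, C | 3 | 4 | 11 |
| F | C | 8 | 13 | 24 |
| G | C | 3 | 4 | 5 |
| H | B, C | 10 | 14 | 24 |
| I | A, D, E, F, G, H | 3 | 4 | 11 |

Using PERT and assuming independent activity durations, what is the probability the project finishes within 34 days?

te_A = (5 + 4·10 + 15)/6 = 60/6 = 10; σ²_A = ((15−5)/6)² = 2.778
te_B = (4 + 4·6 + 14)/6 = 42/6 = 7; σ²_B = ((14−4)/6)² = 2.778
te_C = (6 + 4·7 + 14)/6 = 48/6 = 8; σ²_C = ((14−6)/6)² = 1.778
te_D = (1 + 4·3 + 5)/6 = 18/6 = 3; σ²_D = ((5−1)/6)² = 0.444
te_E = (3 + 4·4 + 11)/6 = 30/6 = 5; σ²_E = ((11−3)/6)² = 1.778
te_F = (8 + 4·13 + 24)/6 = 84/6 = 14; σ²_F = ((24−8)/6)² = 7.111
te_G = (3 + 4·4 + 5)/6 = 24/6 = 4; σ²_G = ((5−3)/6)² = 0.111
te_H = (10 + 4·14 + 24)/6 = 90/6 = 15; σ²_H = ((24−10)/6)² = 5.444
te_I = (3 + 4·4 + 11)/6 = 30/6 = 5; σ²_I = ((11−3)/6)² = 1.778

Forward pass:
ES_A = 0; EF_A = 10
ES_B = 0; EF_B = 7
ES_C = 0; EF_C = 8
ES_D = max(EF_B=7, EF_C=8) = 8; EF_D = 8+3 = 11
ES_E = max(EF_B=7, EF_C=8) = 8; EF_E = 8+5 = 13
ES_F = 8; EF_F = 8+14 = 22
ES_G = 8; EF_G = 8+4 = 12
ES_H = max(EF_B=7, EF_C=8) = 8; EF_H = 8+15 = 23
ES_I = max(EF_A=10, EF_D=11, EF_E=13, EF_F=22, EF_G=12, EF_H=23) = 23; EF_I = 23+5 = 28
Expected project duration μ = 28 days. Critical path: C → H → I.

Variance along critical path = 1.778 + 5.444 + 1.778 = 9.000; σ = √9.000 = 3.000 days.
Z = (34 − 28) / 3.000 = 2.000
P(T ≤ 34) = Φ(2.000) ≈ 0.977

0.977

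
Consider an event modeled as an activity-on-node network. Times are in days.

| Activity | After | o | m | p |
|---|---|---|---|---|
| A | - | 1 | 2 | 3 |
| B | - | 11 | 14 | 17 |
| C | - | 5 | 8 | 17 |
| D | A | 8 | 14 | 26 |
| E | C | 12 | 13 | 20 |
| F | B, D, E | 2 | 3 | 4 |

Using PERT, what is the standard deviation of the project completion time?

2.43 days

te_A = (1 + 4·2 + 3)/6 = 12/6 = 2; σ²_A = ((3−1)/6)² = 0.111
te_B = (11 + 4·14 + 17)/6 = 84/6 = 14; σ²_B = ((17−11)/6)² = 1.000
te_C = (5 + 4·8 + 17)/6 = 54/6 = 9; σ²_C = ((17−5)/6)² = 4.000
te_D = (8 + 4·14 + 26)/6 = 90/6 = 15; σ²_D = ((26−8)/6)² = 9.000
te_E = (12 + 4·13 + 20)/6 = 84/6 = 14; σ²_E = ((20−12)/6)² = 1.778
te_F = (2 + 4·3 + 4)/6 = 18/6 = 3; σ²_F = ((4−2)/6)² = 0.111

Forward pass:
ES_A = 0; EF_A = 2
ES_B = 0; EF_B = 14
ES_C = 0; EF_C = 9
ES_D = 2; EF_D = 2+15 = 17
ES_E = 9; EF_E = 9+14 = 23
ES_F = max(EF_B=14, EF_D=17, EF_E=23) = 23; EF_F = 23+3 = 26
Expected project duration μ = 26 days. Critical path: C → E → F.

Variance along critical path = 4.000 + 1.778 + 0.111 = 5.889
σ = √5.889 = 2.427 days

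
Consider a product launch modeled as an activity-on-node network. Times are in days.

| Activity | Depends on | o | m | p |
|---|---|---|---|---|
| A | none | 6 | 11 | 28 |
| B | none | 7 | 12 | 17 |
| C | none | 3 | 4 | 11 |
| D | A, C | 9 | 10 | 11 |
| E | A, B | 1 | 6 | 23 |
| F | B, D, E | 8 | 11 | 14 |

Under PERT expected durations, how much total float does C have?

8 days

te_A = (6 + 4·11 + 28)/6 = 78/6 = 13
te_B = (7 + 4·12 + 17)/6 = 72/6 = 12
te_C = (3 + 4·4 + 11)/6 = 30/6 = 5
te_D = (9 + 4·10 + 11)/6 = 60/6 = 10
te_E = (1 + 4·6 + 23)/6 = 48/6 = 8
te_F = (8 + 4·11 + 14)/6 = 66/6 = 11

Forward pass:
ES_A = 0; EF_A = 13
ES_B = 0; EF_B = 12
ES_C = 0; EF_C = 5
ES_D = max(EF_A=13, EF_C=5) = 13; EF_D = 13+10 = 23
ES_E = max(EF_A=13, EF_B=12) = 13; EF_E = 13+8 = 21
ES_F = max(EF_B=12, EF_D=23, EF_E=21) = 23; EF_F = 23+11 = 34
Expected project duration μ = 34 days. Critical path: A → D → F.

Backward pass:
LF_F = 34; LS_F = 34−11 = 23
LF_E = LS_F = 23; LS_E = 23−8 = 15
LF_D = LS_F = 23; LS_D = 23−10 = 13
LF_C = LS_D = 13; LS_C = 13−5 = 8
LF_B = min(LS_E=15, LS_F=23) = 15; LS_B = 15−12 = 3
LF_A = min(LS_D=13, LS_E=15) = 13; LS_A = 13−13 = 0
Slack_C = LS_C − ES_C = 8 − 0 = 8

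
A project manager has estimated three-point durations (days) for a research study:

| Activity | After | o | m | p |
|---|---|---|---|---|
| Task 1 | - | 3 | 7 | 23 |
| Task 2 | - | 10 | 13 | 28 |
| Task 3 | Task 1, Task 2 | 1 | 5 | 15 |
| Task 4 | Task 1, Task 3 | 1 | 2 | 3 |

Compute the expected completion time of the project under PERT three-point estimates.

23 days

te_Task 1 = (3 + 4·7 + 23)/6 = 54/6 = 9
te_Task 2 = (10 + 4·13 + 28)/6 = 90/6 = 15
te_Task 3 = (1 + 4·5 + 15)/6 = 36/6 = 6
te_Task 4 = (1 + 4·2 + 3)/6 = 12/6 = 2

Forward pass:
ES_Task 1 = 0; EF_Task 1 = 9
ES_Task 2 = 0; EF_Task 2 = 15
ES_Task 3 = max(EF_Task 1=9, EF_Task 2=15) = 15; EF_Task 3 = 15+6 = 21
ES_Task 4 = max(EF_Task 1=9, EF_Task 3=21) = 21; EF_Task 4 = 21+2 = 23
Expected project duration μ = 23 days. Critical path: Task 2 → Task 3 → Task 4.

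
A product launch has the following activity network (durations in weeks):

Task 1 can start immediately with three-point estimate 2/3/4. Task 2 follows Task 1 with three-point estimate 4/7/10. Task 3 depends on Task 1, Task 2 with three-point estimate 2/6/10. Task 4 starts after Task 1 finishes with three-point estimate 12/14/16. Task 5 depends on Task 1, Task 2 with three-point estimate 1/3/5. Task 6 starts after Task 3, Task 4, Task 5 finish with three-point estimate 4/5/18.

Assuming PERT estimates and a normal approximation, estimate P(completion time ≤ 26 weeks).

te_Task 1 = (2 + 4·3 + 4)/6 = 18/6 = 3; σ²_Task 1 = ((4−2)/6)² = 0.111
te_Task 2 = (4 + 4·7 + 10)/6 = 42/6 = 7; σ²_Task 2 = ((10−4)/6)² = 1.000
te_Task 3 = (2 + 4·6 + 10)/6 = 36/6 = 6; σ²_Task 3 = ((10−2)/6)² = 1.778
te_Task 4 = (12 + 4·14 + 16)/6 = 84/6 = 14; σ²_Task 4 = ((16−12)/6)² = 0.444
te_Task 5 = (1 + 4·3 + 5)/6 = 18/6 = 3; σ²_Task 5 = ((5−1)/6)² = 0.444
te_Task 6 = (4 + 4·5 + 18)/6 = 42/6 = 7; σ²_Task 6 = ((18−4)/6)² = 5.444

Forward pass:
ES_Task 1 = 0; EF_Task 1 = 3
ES_Task 2 = 3; EF_Task 2 = 3+7 = 10
ES_Task 3 = max(EF_Task 1=3, EF_Task 2=10) = 10; EF_Task 3 = 10+6 = 16
ES_Task 4 = 3; EF_Task 4 = 3+14 = 17
ES_Task 5 = max(EF_Task 1=3, EF_Task 2=10) = 10; EF_Task 5 = 10+3 = 13
ES_Task 6 = max(EF_Task 3=16, EF_Task 4=17, EF_Task 5=13) = 17; EF_Task 6 = 17+7 = 24
Expected project duration μ = 24 weeks. Critical path: Task 1 → Task 4 → Task 6.

Variance along critical path = 0.111 + 0.444 + 5.444 = 6.000; σ = √6.000 = 2.449 weeks.
Z = (26 − 24) / 2.449 = 0.816
P(T ≤ 26) = Φ(0.816) ≈ 0.793

0.793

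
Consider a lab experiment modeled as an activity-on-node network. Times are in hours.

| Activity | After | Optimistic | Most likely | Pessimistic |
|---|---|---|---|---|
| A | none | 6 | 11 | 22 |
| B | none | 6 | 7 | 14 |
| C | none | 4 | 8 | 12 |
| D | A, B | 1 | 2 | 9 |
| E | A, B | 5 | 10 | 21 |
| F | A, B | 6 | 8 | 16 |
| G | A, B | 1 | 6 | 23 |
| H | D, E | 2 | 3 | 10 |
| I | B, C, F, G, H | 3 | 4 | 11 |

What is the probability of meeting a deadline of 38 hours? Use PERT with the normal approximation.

0.923

te_A = (6 + 4·11 + 22)/6 = 72/6 = 12; σ²_A = ((22−6)/6)² = 7.111
te_B = (6 + 4·7 + 14)/6 = 48/6 = 8; σ²_B = ((14−6)/6)² = 1.778
te_C = (4 + 4·8 + 12)/6 = 48/6 = 8; σ²_C = ((12−4)/6)² = 1.778
te_D = (1 + 4·2 + 9)/6 = 18/6 = 3; σ²_D = ((9−1)/6)² = 1.778
te_E = (5 + 4·10 + 21)/6 = 66/6 = 11; σ²_E = ((21−5)/6)² = 7.111
te_F = (6 + 4·8 + 16)/6 = 54/6 = 9; σ²_F = ((16−6)/6)² = 2.778
te_G = (1 + 4·6 + 23)/6 = 48/6 = 8; σ²_G = ((23−1)/6)² = 13.444
te_H = (2 + 4·3 + 10)/6 = 24/6 = 4; σ²_H = ((10−2)/6)² = 1.778
te_I = (3 + 4·4 + 11)/6 = 30/6 = 5; σ²_I = ((11−3)/6)² = 1.778

Forward pass:
ES_A = 0; EF_A = 12
ES_B = 0; EF_B = 8
ES_C = 0; EF_C = 8
ES_D = max(EF_A=12, EF_B=8) = 12; EF_D = 12+3 = 15
ES_E = max(EF_A=12, EF_B=8) = 12; EF_E = 12+11 = 23
ES_F = max(EF_A=12, EF_B=8) = 12; EF_F = 12+9 = 21
ES_G = max(EF_A=12, EF_B=8) = 12; EF_G = 12+8 = 20
ES_H = max(EF_D=15, EF_E=23) = 23; EF_H = 23+4 = 27
ES_I = max(EF_B=8, EF_C=8, EF_F=21, EF_G=20, EF_H=27) = 27; EF_I = 27+5 = 32
Expected project duration μ = 32 hours. Critical path: A → E → H → I.

Variance along critical path = 7.111 + 7.111 + 1.778 + 1.778 = 17.778; σ = √17.778 = 4.216 hours.
Z = (38 − 32) / 4.216 = 1.423
P(T ≤ 38) = Φ(1.423) ≈ 0.923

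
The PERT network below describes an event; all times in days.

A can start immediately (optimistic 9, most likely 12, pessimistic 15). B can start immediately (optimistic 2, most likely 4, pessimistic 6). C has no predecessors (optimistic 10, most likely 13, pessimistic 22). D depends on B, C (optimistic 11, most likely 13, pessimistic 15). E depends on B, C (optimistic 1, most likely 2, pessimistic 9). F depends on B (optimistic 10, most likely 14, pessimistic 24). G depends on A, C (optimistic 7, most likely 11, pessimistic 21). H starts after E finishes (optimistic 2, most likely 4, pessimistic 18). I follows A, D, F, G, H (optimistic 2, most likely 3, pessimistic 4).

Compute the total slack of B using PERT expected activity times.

te_A = (9 + 4·12 + 15)/6 = 72/6 = 12
te_B = (2 + 4·4 + 6)/6 = 24/6 = 4
te_C = (10 + 4·13 + 22)/6 = 84/6 = 14
te_D = (11 + 4·13 + 15)/6 = 78/6 = 13
te_E = (1 + 4·2 + 9)/6 = 18/6 = 3
te_F = (10 + 4·14 + 24)/6 = 90/6 = 15
te_G = (7 + 4·11 + 21)/6 = 72/6 = 12
te_H = (2 + 4·4 + 18)/6 = 36/6 = 6
te_I = (2 + 4·3 + 4)/6 = 18/6 = 3

Forward pass:
ES_A = 0; EF_A = 12
ES_B = 0; EF_B = 4
ES_C = 0; EF_C = 14
ES_D = max(EF_B=4, EF_C=14) = 14; EF_D = 14+13 = 27
ES_E = max(EF_B=4, EF_C=14) = 14; EF_E = 14+3 = 17
ES_F = 4; EF_F = 4+15 = 19
ES_G = max(EF_A=12, EF_C=14) = 14; EF_G = 14+12 = 26
ES_H = 17; EF_H = 17+6 = 23
ES_I = max(EF_A=12, EF_D=27, EF_F=19, EF_G=26, EF_H=23) = 27; EF_I = 27+3 = 30
Expected project duration μ = 30 days. Critical path: C → D → I.

Backward pass:
LF_I = 30; LS_I = 30−3 = 27
LF_H = LS_I = 27; LS_H = 27−6 = 21
LF_G = LS_I = 27; LS_G = 27−12 = 15
LF_F = LS_I = 27; LS_F = 27−15 = 12
LF_E = LS_H = 21; LS_E = 21−3 = 18
LF_D = LS_I = 27; LS_D = 27−13 = 14
LF_C = min(LS_D=14, LS_E=18, LS_G=15) = 14; LS_C = 14−14 = 0
LF_B = min(LS_D=14, LS_E=18, LS_F=12) = 12; LS_B = 12−4 = 8
LF_A = min(LS_G=15, LS_I=27) = 15; LS_A = 15−12 = 3
Slack_B = LS_B − ES_B = 8 − 0 = 8

8 days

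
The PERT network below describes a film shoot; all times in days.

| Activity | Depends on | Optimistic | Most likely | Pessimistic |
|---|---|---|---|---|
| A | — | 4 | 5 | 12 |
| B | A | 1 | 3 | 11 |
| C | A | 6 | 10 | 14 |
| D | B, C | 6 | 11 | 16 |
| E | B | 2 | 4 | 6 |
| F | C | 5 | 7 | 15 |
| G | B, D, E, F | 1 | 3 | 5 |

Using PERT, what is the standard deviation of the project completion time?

te_A = (4 + 4·5 + 12)/6 = 36/6 = 6; σ²_A = ((12−4)/6)² = 1.778
te_B = (1 + 4·3 + 11)/6 = 24/6 = 4; σ²_B = ((11−1)/6)² = 2.778
te_C = (6 + 4·10 + 14)/6 = 60/6 = 10; σ²_C = ((14−6)/6)² = 1.778
te_D = (6 + 4·11 + 16)/6 = 66/6 = 11; σ²_D = ((16−6)/6)² = 2.778
te_E = (2 + 4·4 + 6)/6 = 24/6 = 4; σ²_E = ((6−2)/6)² = 0.444
te_F = (5 + 4·7 + 15)/6 = 48/6 = 8; σ²_F = ((15−5)/6)² = 2.778
te_G = (1 + 4·3 + 5)/6 = 18/6 = 3; σ²_G = ((5−1)/6)² = 0.444

Forward pass:
ES_A = 0; EF_A = 6
ES_B = 6; EF_B = 6+4 = 10
ES_C = 6; EF_C = 6+10 = 16
ES_D = max(EF_B=10, EF_C=16) = 16; EF_D = 16+11 = 27
ES_E = 10; EF_E = 10+4 = 14
ES_F = 16; EF_F = 16+8 = 24
ES_G = max(EF_B=10, EF_D=27, EF_E=14, EF_F=24) = 27; EF_G = 27+3 = 30
Expected project duration μ = 30 days. Critical path: A → C → D → G.

Variance along critical path = 1.778 + 1.778 + 2.778 + 0.444 = 6.778
σ = √6.778 = 2.603 days

2.60 days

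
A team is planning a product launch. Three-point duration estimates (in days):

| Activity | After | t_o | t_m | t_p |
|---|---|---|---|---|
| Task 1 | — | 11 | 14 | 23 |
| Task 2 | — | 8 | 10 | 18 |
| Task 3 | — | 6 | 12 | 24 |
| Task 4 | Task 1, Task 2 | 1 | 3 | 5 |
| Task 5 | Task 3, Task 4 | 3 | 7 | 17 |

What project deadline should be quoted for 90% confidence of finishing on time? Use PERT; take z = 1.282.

30.0 days

te_Task 1 = (11 + 4·14 + 23)/6 = 90/6 = 15; σ²_Task 1 = ((23−11)/6)² = 4.000
te_Task 2 = (8 + 4·10 + 18)/6 = 66/6 = 11; σ²_Task 2 = ((18−8)/6)² = 2.778
te_Task 3 = (6 + 4·12 + 24)/6 = 78/6 = 13; σ²_Task 3 = ((24−6)/6)² = 9.000
te_Task 4 = (1 + 4·3 + 5)/6 = 18/6 = 3; σ²_Task 4 = ((5−1)/6)² = 0.444
te_Task 5 = (3 + 4·7 + 17)/6 = 48/6 = 8; σ²_Task 5 = ((17−3)/6)² = 5.444

Forward pass:
ES_Task 1 = 0; EF_Task 1 = 15
ES_Task 2 = 0; EF_Task 2 = 11
ES_Task 3 = 0; EF_Task 3 = 13
ES_Task 4 = max(EF_Task 1=15, EF_Task 2=11) = 15; EF_Task 4 = 15+3 = 18
ES_Task 5 = max(EF_Task 3=13, EF_Task 4=18) = 18; EF_Task 5 = 18+8 = 26
Expected project duration μ = 26 days. Critical path: Task 1 → Task 4 → Task 5.

Variance along critical path = 4.000 + 0.444 + 5.444 = 9.889; σ = 3.145 days.
D = μ + z·σ = 26 + 1.282·3.145 = 30.0 days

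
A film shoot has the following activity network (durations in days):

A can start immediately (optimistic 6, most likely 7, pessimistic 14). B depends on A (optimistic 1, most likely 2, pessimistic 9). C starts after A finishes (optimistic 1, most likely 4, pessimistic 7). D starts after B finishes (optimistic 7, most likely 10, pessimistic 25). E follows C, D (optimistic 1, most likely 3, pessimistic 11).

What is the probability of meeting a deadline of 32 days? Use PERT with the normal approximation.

te_A = (6 + 4·7 + 14)/6 = 48/6 = 8; σ²_A = ((14−6)/6)² = 1.778
te_B = (1 + 4·2 + 9)/6 = 18/6 = 3; σ²_B = ((9−1)/6)² = 1.778
te_C = (1 + 4·4 + 7)/6 = 24/6 = 4; σ²_C = ((7−1)/6)² = 1.000
te_D = (7 + 4·10 + 25)/6 = 72/6 = 12; σ²_D = ((25−7)/6)² = 9.000
te_E = (1 + 4·3 + 11)/6 = 24/6 = 4; σ²_E = ((11−1)/6)² = 2.778

Forward pass:
ES_A = 0; EF_A = 8
ES_B = 8; EF_B = 8+3 = 11
ES_C = 8; EF_C = 8+4 = 12
ES_D = 11; EF_D = 11+12 = 23
ES_E = max(EF_C=12, EF_D=23) = 23; EF_E = 23+4 = 27
Expected project duration μ = 27 days. Critical path: A → B → D → E.

Variance along critical path = 1.778 + 1.778 + 9.000 + 2.778 = 15.333; σ = √15.333 = 3.916 days.
Z = (32 − 27) / 3.916 = 1.277
P(T ≤ 32) = Φ(1.277) ≈ 0.899

0.899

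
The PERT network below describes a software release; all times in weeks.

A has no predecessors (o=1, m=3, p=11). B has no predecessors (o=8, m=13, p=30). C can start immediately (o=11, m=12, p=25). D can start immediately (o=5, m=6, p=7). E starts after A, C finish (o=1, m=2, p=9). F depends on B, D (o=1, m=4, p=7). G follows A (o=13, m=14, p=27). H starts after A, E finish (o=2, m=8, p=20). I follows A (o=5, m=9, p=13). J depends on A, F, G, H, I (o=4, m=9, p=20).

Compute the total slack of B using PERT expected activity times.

7 weeks

te_A = (1 + 4·3 + 11)/6 = 24/6 = 4
te_B = (8 + 4·13 + 30)/6 = 90/6 = 15
te_C = (11 + 4·12 + 25)/6 = 84/6 = 14
te_D = (5 + 4·6 + 7)/6 = 36/6 = 6
te_E = (1 + 4·2 + 9)/6 = 18/6 = 3
te_F = (1 + 4·4 + 7)/6 = 24/6 = 4
te_G = (13 + 4·14 + 27)/6 = 96/6 = 16
te_H = (2 + 4·8 + 20)/6 = 54/6 = 9
te_I = (5 + 4·9 + 13)/6 = 54/6 = 9
te_J = (4 + 4·9 + 20)/6 = 60/6 = 10

Forward pass:
ES_A = 0; EF_A = 4
ES_B = 0; EF_B = 15
ES_C = 0; EF_C = 14
ES_D = 0; EF_D = 6
ES_E = max(EF_A=4, EF_C=14) = 14; EF_E = 14+3 = 17
ES_F = max(EF_B=15, EF_D=6) = 15; EF_F = 15+4 = 19
ES_G = 4; EF_G = 4+16 = 20
ES_H = max(EF_A=4, EF_E=17) = 17; EF_H = 17+9 = 26
ES_I = 4; EF_I = 4+9 = 13
ES_J = max(EF_A=4, EF_F=19, EF_G=20, EF_H=26, EF_I=13) = 26; EF_J = 26+10 = 36
Expected project duration μ = 36 weeks. Critical path: C → E → H → J.

Backward pass:
LF_J = 36; LS_J = 36−10 = 26
LF_I = LS_J = 26; LS_I = 26−9 = 17
LF_H = LS_J = 26; LS_H = 26−9 = 17
LF_G = LS_J = 26; LS_G = 26−16 = 10
LF_F = LS_J = 26; LS_F = 26−4 = 22
LF_E = LS_H = 17; LS_E = 17−3 = 14
LF_D = LS_F = 22; LS_D = 22−6 = 16
LF_C = LS_E = 14; LS_C = 14−14 = 0
LF_B = LS_F = 22; LS_B = 22−15 = 7
LF_A = min(LS_E=14, LS_G=10, LS_H=17, LS_I=17, LS_J=26) = 10; LS_A = 10−4 = 6
Slack_B = LS_B − ES_B = 7 − 0 = 7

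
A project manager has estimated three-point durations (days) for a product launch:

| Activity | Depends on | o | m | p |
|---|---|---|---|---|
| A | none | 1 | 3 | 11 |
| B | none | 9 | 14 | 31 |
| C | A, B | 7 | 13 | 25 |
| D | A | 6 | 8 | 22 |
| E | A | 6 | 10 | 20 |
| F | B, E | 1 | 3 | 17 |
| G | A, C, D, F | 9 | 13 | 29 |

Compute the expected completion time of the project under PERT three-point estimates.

te_A = (1 + 4·3 + 11)/6 = 24/6 = 4
te_B = (9 + 4·14 + 31)/6 = 96/6 = 16
te_C = (7 + 4·13 + 25)/6 = 84/6 = 14
te_D = (6 + 4·8 + 22)/6 = 60/6 = 10
te_E = (6 + 4·10 + 20)/6 = 66/6 = 11
te_F = (1 + 4·3 + 17)/6 = 30/6 = 5
te_G = (9 + 4·13 + 29)/6 = 90/6 = 15

Forward pass:
ES_A = 0; EF_A = 4
ES_B = 0; EF_B = 16
ES_C = max(EF_A=4, EF_B=16) = 16; EF_C = 16+14 = 30
ES_D = 4; EF_D = 4+10 = 14
ES_E = 4; EF_E = 4+11 = 15
ES_F = max(EF_B=16, EF_E=15) = 16; EF_F = 16+5 = 21
ES_G = max(EF_A=4, EF_C=30, EF_D=14, EF_F=21) = 30; EF_G = 30+15 = 45
Expected project duration μ = 45 days. Critical path: B → C → G.

45 days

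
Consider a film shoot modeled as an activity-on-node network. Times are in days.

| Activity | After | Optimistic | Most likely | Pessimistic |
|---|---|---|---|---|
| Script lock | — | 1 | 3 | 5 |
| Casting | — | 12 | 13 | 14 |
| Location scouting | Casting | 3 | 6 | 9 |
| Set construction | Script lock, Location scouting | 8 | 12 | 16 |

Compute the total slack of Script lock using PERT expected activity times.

te_Script lock = (1 + 4·3 + 5)/6 = 18/6 = 3
te_Casting = (12 + 4·13 + 14)/6 = 78/6 = 13
te_Location scouting = (3 + 4·6 + 9)/6 = 36/6 = 6
te_Set construction = (8 + 4·12 + 16)/6 = 72/6 = 12

Forward pass:
ES_Script lock = 0; EF_Script lock = 3
ES_Casting = 0; EF_Casting = 13
ES_Location scouting = 13; EF_Location scouting = 13+6 = 19
ES_Set construction = max(EF_Script lock=3, EF_Location scouting=19) = 19; EF_Set construction = 19+12 = 31
Expected project duration μ = 31 days. Critical path: Casting → Location scouting → Set construction.

Backward pass:
LF_Set construction = 31; LS_Set construction = 31−12 = 19
LF_Location scouting = LS_Set construction = 19; LS_Location scouting = 19−6 = 13
LF_Casting = LS_Location scouting = 13; LS_Casting = 13−13 = 0
LF_Script lock = LS_Set construction = 19; LS_Script lock = 19−3 = 16
Slack_Script lock = LS_Script lock − ES_Script lock = 16 − 0 = 16

16 days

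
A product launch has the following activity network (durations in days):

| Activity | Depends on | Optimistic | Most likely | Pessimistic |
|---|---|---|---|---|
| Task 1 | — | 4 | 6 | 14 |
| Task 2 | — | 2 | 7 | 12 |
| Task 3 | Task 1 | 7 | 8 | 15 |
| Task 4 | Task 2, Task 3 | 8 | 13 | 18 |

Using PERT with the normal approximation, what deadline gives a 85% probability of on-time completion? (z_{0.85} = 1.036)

31.8 days

te_Task 1 = (4 + 4·6 + 14)/6 = 42/6 = 7; σ²_Task 1 = ((14−4)/6)² = 2.778
te_Task 2 = (2 + 4·7 + 12)/6 = 42/6 = 7; σ²_Task 2 = ((12−2)/6)² = 2.778
te_Task 3 = (7 + 4·8 + 15)/6 = 54/6 = 9; σ²_Task 3 = ((15−7)/6)² = 1.778
te_Task 4 = (8 + 4·13 + 18)/6 = 78/6 = 13; σ²_Task 4 = ((18−8)/6)² = 2.778

Forward pass:
ES_Task 1 = 0; EF_Task 1 = 7
ES_Task 2 = 0; EF_Task 2 = 7
ES_Task 3 = 7; EF_Task 3 = 7+9 = 16
ES_Task 4 = max(EF_Task 2=7, EF_Task 3=16) = 16; EF_Task 4 = 16+13 = 29
Expected project duration μ = 29 days. Critical path: Task 1 → Task 3 → Task 4.

Variance along critical path = 2.778 + 1.778 + 2.778 = 7.333; σ = 2.708 days.
D = μ + z·σ = 29 + 1.036·2.708 = 31.8 days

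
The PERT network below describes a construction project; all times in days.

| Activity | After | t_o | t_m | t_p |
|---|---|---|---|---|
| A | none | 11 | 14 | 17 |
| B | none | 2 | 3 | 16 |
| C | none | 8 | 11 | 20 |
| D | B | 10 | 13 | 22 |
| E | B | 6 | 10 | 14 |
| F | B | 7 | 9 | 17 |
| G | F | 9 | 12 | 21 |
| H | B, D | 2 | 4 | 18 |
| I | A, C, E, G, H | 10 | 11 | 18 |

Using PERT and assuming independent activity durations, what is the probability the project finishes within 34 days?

te_A = (11 + 4·14 + 17)/6 = 84/6 = 14; σ²_A = ((17−11)/6)² = 1.000
te_B = (2 + 4·3 + 16)/6 = 30/6 = 5; σ²_B = ((16−2)/6)² = 5.444
te_C = (8 + 4·11 + 20)/6 = 72/6 = 12; σ²_C = ((20−8)/6)² = 4.000
te_D = (10 + 4·13 + 22)/6 = 84/6 = 14; σ²_D = ((22−10)/6)² = 4.000
te_E = (6 + 4·10 + 14)/6 = 60/6 = 10; σ²_E = ((14−6)/6)² = 1.778
te_F = (7 + 4·9 + 17)/6 = 60/6 = 10; σ²_F = ((17−7)/6)² = 2.778
te_G = (9 + 4·12 + 21)/6 = 78/6 = 13; σ²_G = ((21−9)/6)² = 4.000
te_H = (2 + 4·4 + 18)/6 = 36/6 = 6; σ²_H = ((18−2)/6)² = 7.111
te_I = (10 + 4·11 + 18)/6 = 72/6 = 12; σ²_I = ((18−10)/6)² = 1.778

Forward pass:
ES_A = 0; EF_A = 14
ES_B = 0; EF_B = 5
ES_C = 0; EF_C = 12
ES_D = 5; EF_D = 5+14 = 19
ES_E = 5; EF_E = 5+10 = 15
ES_F = 5; EF_F = 5+10 = 15
ES_G = 15; EF_G = 15+13 = 28
ES_H = max(EF_B=5, EF_D=19) = 19; EF_H = 19+6 = 25
ES_I = max(EF_A=14, EF_C=12, EF_E=15, EF_G=28, EF_H=25) = 28; EF_I = 28+12 = 40
Expected project duration μ = 40 days. Critical path: B → F → G → I.

Variance along critical path = 5.444 + 2.778 + 4.000 + 1.778 = 14.000; σ = √14.000 = 3.742 days.
Z = (34 − 40) / 3.742 = -1.604
P(T ≤ 34) = Φ(-1.604) ≈ 0.054

0.054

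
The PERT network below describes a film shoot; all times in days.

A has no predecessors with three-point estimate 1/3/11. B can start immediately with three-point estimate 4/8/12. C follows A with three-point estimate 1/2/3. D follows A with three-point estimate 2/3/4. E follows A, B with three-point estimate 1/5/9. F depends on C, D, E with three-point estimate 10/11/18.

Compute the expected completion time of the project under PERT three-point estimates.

25 days

te_A = (1 + 4·3 + 11)/6 = 24/6 = 4
te_B = (4 + 4·8 + 12)/6 = 48/6 = 8
te_C = (1 + 4·2 + 3)/6 = 12/6 = 2
te_D = (2 + 4·3 + 4)/6 = 18/6 = 3
te_E = (1 + 4·5 + 9)/6 = 30/6 = 5
te_F = (10 + 4·11 + 18)/6 = 72/6 = 12

Forward pass:
ES_A = 0; EF_A = 4
ES_B = 0; EF_B = 8
ES_C = 4; EF_C = 4+2 = 6
ES_D = 4; EF_D = 4+3 = 7
ES_E = max(EF_A=4, EF_B=8) = 8; EF_E = 8+5 = 13
ES_F = max(EF_C=6, EF_D=7, EF_E=13) = 13; EF_F = 13+12 = 25
Expected project duration μ = 25 days. Critical path: B → E → F.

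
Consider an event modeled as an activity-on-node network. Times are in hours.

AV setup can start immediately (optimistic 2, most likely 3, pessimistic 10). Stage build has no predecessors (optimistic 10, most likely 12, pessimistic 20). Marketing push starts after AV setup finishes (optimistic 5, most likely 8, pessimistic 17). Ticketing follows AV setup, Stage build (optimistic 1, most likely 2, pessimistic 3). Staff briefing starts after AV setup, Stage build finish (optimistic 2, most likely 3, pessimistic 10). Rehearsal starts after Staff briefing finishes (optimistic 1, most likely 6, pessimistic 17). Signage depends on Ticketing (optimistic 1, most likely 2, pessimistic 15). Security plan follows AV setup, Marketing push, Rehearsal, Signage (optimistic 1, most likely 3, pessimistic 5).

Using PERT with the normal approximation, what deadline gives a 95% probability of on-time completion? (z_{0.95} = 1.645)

32.7 hours

te_AV setup = (2 + 4·3 + 10)/6 = 24/6 = 4; σ²_AV setup = ((10−2)/6)² = 1.778
te_Stage build = (10 + 4·12 + 20)/6 = 78/6 = 13; σ²_Stage build = ((20−10)/6)² = 2.778
te_Marketing push = (5 + 4·8 + 17)/6 = 54/6 = 9; σ²_Marketing push = ((17−5)/6)² = 4.000
te_Ticketing = (1 + 4·2 + 3)/6 = 12/6 = 2; σ²_Ticketing = ((3−1)/6)² = 0.111
te_Staff briefing = (2 + 4·3 + 10)/6 = 24/6 = 4; σ²_Staff briefing = ((10−2)/6)² = 1.778
te_Rehearsal = (1 + 4·6 + 17)/6 = 42/6 = 7; σ²_Rehearsal = ((17−1)/6)² = 7.111
te_Signage = (1 + 4·2 + 15)/6 = 24/6 = 4; σ²_Signage = ((15−1)/6)² = 5.444
te_Security plan = (1 + 4·3 + 5)/6 = 18/6 = 3; σ²_Security plan = ((5−1)/6)² = 0.444

Forward pass:
ES_AV setup = 0; EF_AV setup = 4
ES_Stage build = 0; EF_Stage build = 13
ES_Marketing push = 4; EF_Marketing push = 4+9 = 13
ES_Ticketing = max(EF_AV setup=4, EF_Stage build=13) = 13; EF_Ticketing = 13+2 = 15
ES_Staff briefing = max(EF_AV setup=4, EF_Stage build=13) = 13; EF_Staff briefing = 13+4 = 17
ES_Rehearsal = 17; EF_Rehearsal = 17+7 = 24
ES_Signage = 15; EF_Signage = 15+4 = 19
ES_Security plan = max(EF_AV setup=4, EF_Marketing push=13, EF_Rehearsal=24, EF_Signage=19) = 24; EF_Security plan = 24+3 = 27
Expected project duration μ = 27 hours. Critical path: Stage build → Staff briefing → Rehearsal → Security plan.

Variance along critical path = 2.778 + 1.778 + 7.111 + 0.444 = 12.111; σ = 3.480 hours.
D = μ + z·σ = 27 + 1.645·3.480 = 32.7 hours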